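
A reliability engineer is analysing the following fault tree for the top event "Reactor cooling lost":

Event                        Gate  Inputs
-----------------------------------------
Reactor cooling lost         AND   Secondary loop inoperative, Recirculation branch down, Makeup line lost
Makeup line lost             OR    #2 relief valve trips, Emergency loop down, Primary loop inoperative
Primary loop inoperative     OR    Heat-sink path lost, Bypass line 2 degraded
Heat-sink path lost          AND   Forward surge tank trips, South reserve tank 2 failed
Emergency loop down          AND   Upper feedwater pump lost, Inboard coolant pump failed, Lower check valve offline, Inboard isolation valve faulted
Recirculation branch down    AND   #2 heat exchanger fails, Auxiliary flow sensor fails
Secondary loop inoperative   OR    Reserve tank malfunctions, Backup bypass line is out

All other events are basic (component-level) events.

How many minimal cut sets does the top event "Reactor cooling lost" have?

Secondary loop inoperative [OR]: union of children's cut sets → 2 cut set(s).
Recirculation branch down [AND]: one cut set from each child combined → 1 × 1 = 1 cut set(s).
Emergency loop down [AND]: one cut set from each child combined → 1 × 1 × 1 × 1 = 1 cut set(s).
Heat-sink path lost [AND]: one cut set from each child combined → 1 × 1 = 1 cut set(s).
Primary loop inoperative [OR]: union of children's cut sets → 2 cut set(s).
Makeup line lost [OR]: union of children's cut sets → 4 cut set(s).
Reactor cooling lost [AND]: one cut set from each child combined → 2 × 1 × 4 = 8 cut set(s).
Minimal cut sets: {#2 heat exchanger fails, #2 relief valve trips, Auxiliary flow sensor fails, Reserve tank malfunctions}; {#2 heat exchanger fails, Auxiliary flow sensor fails, Inboard coolant pump failed, Inboard isolation valve faulted, Lower check valve offline, Reserve tank malfunctions, Upper feedwater pump lost}; {#2 heat exchanger fails, Auxiliary flow sensor fails, Forward surge tank trips, Reserve tank malfunctions, South reserve tank 2 failed}; {#2 heat exchanger fails, Auxiliary flow sensor fails, Bypass line 2 degraded, Reserve tank malfunctions}; {#2 heat exchanger fails, #2 relief valve trips, Auxiliary flow sensor fails, Backup bypass line is out}; {#2 heat exchanger fails, Auxiliary flow sensor fails, Backup bypass line is out, Inboard coolant pump failed, Inboard isolation valve faulted, Lower check valve offline, Upper feedwater pump lost}; {#2 heat exchanger fails, Auxiliary flow sensor fails, Backup bypass line is out, Forward surge tank trips, South reserve tank 2 failed}; {#2 heat exchanger fails, Auxiliary flow sensor fails, Backup bypass line is out, Bypass line 2 degraded}.

8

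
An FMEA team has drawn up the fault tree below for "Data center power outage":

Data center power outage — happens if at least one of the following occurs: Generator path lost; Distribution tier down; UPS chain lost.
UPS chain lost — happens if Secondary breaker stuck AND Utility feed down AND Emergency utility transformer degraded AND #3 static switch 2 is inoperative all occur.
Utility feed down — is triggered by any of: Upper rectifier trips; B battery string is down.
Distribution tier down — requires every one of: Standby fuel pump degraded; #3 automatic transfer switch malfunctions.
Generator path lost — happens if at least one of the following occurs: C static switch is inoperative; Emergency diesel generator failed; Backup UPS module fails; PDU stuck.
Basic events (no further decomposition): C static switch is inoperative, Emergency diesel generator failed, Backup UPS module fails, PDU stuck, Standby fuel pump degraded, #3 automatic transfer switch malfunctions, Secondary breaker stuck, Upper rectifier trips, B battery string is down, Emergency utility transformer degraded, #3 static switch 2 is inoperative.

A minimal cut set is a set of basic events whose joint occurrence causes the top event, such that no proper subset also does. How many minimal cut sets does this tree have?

Generator path lost [OR]: union of children's cut sets → 4 cut set(s).
Distribution tier down [AND]: one cut set from each child combined → 1 × 1 = 1 cut set(s).
Utility feed down [OR]: union of children's cut sets → 2 cut set(s).
UPS chain lost [AND]: one cut set from each child combined → 1 × 2 × 1 × 1 = 2 cut set(s).
Data center power outage [OR]: union of children's cut sets → 7 cut set(s).
Minimal cut sets: {C static switch is inoperative}; {Emergency diesel generator failed}; {Backup UPS module fails}; {PDU stuck}; {#3 automatic transfer switch malfunctions, Standby fuel pump degraded}; {#3 static switch 2 is inoperative, Emergency utility transformer degraded, Secondary breaker stuck, Upper rectifier trips}; {#3 static switch 2 is inoperative, B battery string is down, Emergency utility transformer degraded, Secondary breaker stuck}.

7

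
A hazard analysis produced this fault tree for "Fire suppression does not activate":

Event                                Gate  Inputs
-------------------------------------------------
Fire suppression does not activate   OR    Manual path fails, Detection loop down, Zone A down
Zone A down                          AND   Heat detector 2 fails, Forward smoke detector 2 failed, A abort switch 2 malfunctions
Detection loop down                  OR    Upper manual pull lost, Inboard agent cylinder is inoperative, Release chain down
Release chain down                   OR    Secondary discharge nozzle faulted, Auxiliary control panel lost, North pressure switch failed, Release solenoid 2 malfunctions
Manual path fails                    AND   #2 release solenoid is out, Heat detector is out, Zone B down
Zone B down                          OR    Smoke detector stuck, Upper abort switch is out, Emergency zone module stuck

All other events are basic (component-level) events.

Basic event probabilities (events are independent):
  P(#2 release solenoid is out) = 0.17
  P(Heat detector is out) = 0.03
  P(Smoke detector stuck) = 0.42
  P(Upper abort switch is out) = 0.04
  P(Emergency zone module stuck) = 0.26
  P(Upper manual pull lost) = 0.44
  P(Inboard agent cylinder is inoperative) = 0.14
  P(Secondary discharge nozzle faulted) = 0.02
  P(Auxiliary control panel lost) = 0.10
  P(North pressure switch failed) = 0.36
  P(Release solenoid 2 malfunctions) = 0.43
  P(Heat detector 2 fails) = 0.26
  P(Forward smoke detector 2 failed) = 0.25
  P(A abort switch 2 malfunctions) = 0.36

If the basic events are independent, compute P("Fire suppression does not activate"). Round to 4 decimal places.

0.8491

P(Zone B down) [OR] = 1 − (1−0.42) × (1−0.04) × (1−0.26) = 0.587968
P(Manual path fails) [AND] = 0.17 × 0.03 × 0.587968 = 0.002999
P(Release chain down) [OR] = 1 − (1−0.02) × (1−0.10) × (1−0.36) × (1−0.43) = 0.678246
P(Detection loop down) [OR] = 1 − (1−0.44) × (1−0.14) × (1−0.678246) = 0.845043
P(Zone A down) [AND] = 0.26 × 0.25 × 0.36 = 0.023400
P(Fire suppression does not activate) [OR] = 1 − (1−0.002999) × (1−0.845043) × (1−0.023400) = 0.849123
Rounded to 4 decimal places: P(Fire suppression does not activate) ≈ 0.8491.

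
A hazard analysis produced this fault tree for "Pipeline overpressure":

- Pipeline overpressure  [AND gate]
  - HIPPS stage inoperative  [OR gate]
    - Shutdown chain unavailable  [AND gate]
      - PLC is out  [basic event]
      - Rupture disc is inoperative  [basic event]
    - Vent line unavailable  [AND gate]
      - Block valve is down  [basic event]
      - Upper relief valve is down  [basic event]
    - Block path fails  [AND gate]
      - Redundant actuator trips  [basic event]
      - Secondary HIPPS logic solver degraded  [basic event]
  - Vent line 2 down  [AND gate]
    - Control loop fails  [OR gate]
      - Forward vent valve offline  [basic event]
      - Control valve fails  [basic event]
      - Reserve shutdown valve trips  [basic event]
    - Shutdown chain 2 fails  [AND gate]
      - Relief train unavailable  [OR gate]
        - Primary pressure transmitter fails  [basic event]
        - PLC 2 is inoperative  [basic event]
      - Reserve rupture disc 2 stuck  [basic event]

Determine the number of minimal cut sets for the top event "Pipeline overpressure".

18

Shutdown chain unavailable [AND]: one cut set from each child combined → 1 × 1 = 1 cut set(s).
Vent line unavailable [AND]: one cut set from each child combined → 1 × 1 = 1 cut set(s).
Block path fails [AND]: one cut set from each child combined → 1 × 1 = 1 cut set(s).
HIPPS stage inoperative [OR]: union of children's cut sets → 3 cut set(s).
Control loop fails [OR]: union of children's cut sets → 3 cut set(s).
Relief train unavailable [OR]: union of children's cut sets → 2 cut set(s).
Shutdown chain 2 fails [AND]: one cut set from each child combined → 2 × 1 = 2 cut set(s).
Vent line 2 down [AND]: one cut set from each child combined → 3 × 2 = 6 cut set(s).
Pipeline overpressure [AND]: one cut set from each child combined → 3 × 6 = 18 cut set(s).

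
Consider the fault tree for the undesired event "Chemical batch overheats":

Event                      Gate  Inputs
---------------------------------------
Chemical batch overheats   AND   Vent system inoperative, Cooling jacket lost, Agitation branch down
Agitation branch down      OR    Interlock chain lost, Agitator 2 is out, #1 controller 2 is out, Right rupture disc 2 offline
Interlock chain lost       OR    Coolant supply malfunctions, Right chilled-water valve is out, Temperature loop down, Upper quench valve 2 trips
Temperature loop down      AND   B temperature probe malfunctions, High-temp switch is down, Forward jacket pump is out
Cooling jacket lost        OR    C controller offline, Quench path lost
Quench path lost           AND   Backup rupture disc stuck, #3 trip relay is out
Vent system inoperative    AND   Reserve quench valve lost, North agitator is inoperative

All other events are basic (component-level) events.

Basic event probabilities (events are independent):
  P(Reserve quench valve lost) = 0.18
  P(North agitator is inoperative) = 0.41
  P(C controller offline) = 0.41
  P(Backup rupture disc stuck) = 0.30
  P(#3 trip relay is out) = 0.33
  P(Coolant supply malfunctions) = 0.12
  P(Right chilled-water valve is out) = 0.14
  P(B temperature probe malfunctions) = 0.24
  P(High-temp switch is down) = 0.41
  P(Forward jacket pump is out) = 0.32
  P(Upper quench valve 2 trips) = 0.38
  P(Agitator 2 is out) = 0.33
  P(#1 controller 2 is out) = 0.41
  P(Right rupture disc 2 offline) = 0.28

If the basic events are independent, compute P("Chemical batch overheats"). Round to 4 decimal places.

P(Vent system inoperative) [AND] = 0.18 × 0.41 = 0.073800
P(Quench path lost) [AND] = 0.30 × 0.33 = 0.099000
P(Cooling jacket lost) [OR] = 1 − (1−0.41) × (1−0.099000) = 0.468410
P(Temperature loop down) [AND] = 0.24 × 0.41 × 0.32 = 0.031488
P(Interlock chain lost) [OR] = 1 − (1−0.12) × (1−0.14) × (1−0.031488) × (1−0.38) = 0.545559
P(Agitation branch down) [OR] = 1 − (1−0.545559) × (1−0.33) × (1−0.41) × (1−0.28) = 0.870659
P(Chemical batch overheats) [AND] = 0.073800 × 0.468410 × 0.870659 = 0.030098
Rounded to 4 decimal places: P(Chemical batch overheats) ≈ 0.0301.

0.0301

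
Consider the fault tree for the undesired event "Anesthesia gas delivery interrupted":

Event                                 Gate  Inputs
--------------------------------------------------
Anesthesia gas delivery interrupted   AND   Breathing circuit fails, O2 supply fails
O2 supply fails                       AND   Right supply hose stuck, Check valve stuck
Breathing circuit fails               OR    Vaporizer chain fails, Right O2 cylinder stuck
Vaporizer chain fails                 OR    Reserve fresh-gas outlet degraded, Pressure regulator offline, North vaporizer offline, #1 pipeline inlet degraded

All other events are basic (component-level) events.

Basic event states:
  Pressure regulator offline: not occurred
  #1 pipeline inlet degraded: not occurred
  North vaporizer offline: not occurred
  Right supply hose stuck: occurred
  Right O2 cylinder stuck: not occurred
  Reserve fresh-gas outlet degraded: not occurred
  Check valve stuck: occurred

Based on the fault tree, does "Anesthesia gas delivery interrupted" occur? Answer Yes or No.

No

Vaporizer chain fails [OR]: Reserve fresh-gas outlet degraded=not, Pressure regulator offline=not, North vaporizer offline=not, #1 pipeline inlet degraded=not → no input occurs → does not occur.
Breathing circuit fails [OR]: Vaporizer chain fails=not, Right O2 cylinder stuck=not → no input occurs → does not occur.
O2 supply fails [AND]: Right supply hose stuck=occurs, Check valve stuck=occurs → all inputs occur → occurs.
Anesthesia gas delivery interrupted [AND]: Breathing circuit fails=not, O2 supply fails=occurs → not all inputs occur → does not occur.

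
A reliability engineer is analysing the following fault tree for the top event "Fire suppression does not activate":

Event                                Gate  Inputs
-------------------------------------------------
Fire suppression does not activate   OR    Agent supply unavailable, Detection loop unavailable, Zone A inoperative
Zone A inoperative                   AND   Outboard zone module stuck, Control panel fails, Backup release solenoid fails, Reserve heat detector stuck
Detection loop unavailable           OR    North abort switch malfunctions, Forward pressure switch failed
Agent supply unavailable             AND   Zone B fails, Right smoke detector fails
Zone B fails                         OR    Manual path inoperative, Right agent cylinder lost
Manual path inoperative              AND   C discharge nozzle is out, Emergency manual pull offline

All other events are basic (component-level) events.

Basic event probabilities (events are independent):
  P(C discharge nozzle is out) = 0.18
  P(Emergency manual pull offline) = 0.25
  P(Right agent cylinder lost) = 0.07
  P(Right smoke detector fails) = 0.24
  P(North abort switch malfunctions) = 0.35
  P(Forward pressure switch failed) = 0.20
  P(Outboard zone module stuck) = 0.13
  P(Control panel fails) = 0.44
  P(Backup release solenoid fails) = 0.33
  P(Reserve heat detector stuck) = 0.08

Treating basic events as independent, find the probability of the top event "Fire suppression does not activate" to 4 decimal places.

0.4947

P(Manual path inoperative) [AND] = 0.18 × 0.25 = 0.045000
P(Zone B fails) [OR] = 1 − (1−0.045000) × (1−0.07) = 0.111850
P(Agent supply unavailable) [AND] = 0.111850 × 0.24 = 0.026844
P(Detection loop unavailable) [OR] = 1 − (1−0.35) × (1−0.20) = 0.480000
P(Zone A inoperative) [AND] = 0.13 × 0.44 × 0.33 × 0.08 = 0.001510
P(Fire suppression does not activate) [OR] = 1 − (1−0.026844) × (1−0.480000) × (1−0.001510) = 0.494723
Rounded to 4 decimal places: P(Fire suppression does not activate) ≈ 0.4947.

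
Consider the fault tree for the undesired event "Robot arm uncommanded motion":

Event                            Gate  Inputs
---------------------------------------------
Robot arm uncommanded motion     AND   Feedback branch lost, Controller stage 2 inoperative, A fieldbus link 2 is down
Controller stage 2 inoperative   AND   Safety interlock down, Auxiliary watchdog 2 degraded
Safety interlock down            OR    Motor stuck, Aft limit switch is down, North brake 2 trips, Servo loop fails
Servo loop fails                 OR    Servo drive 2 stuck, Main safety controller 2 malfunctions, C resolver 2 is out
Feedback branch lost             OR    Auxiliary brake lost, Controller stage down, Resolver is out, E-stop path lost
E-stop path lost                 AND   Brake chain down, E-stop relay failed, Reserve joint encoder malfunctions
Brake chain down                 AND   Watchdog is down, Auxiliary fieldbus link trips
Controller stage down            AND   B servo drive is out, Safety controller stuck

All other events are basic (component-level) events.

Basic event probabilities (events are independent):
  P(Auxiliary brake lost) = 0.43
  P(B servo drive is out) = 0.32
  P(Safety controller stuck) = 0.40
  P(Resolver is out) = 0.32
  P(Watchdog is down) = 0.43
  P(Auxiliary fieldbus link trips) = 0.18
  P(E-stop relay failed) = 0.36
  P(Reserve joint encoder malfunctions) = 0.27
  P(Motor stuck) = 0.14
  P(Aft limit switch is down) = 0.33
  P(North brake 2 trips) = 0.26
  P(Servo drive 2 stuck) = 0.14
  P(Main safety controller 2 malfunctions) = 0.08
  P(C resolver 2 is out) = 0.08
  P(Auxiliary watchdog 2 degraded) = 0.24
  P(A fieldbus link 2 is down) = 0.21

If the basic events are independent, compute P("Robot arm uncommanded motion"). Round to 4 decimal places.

0.0231

P(Controller stage down) [AND] = 0.32 × 0.40 = 0.128000
P(Brake chain down) [AND] = 0.43 × 0.18 = 0.077400
P(E-stop path lost) [AND] = 0.077400 × 0.36 × 0.27 = 0.007523
P(Feedback branch lost) [OR] = 1 − (1−0.43) × (1−0.128000) × (1−0.32) × (1−0.007523) = 0.664555
P(Servo loop fails) [OR] = 1 − (1−0.14) × (1−0.08) × (1−0.08) = 0.272096
P(Safety interlock down) [OR] = 1 − (1−0.14) × (1−0.33) × (1−0.26) × (1−0.272096) = 0.689630
P(Controller stage 2 inoperative) [AND] = 0.689630 × 0.24 = 0.165511
P(Robot arm uncommanded motion) [AND] = 0.664555 × 0.165511 × 0.21 = 0.023098
Rounded to 4 decimal places: P(Robot arm uncommanded motion) ≈ 0.0231.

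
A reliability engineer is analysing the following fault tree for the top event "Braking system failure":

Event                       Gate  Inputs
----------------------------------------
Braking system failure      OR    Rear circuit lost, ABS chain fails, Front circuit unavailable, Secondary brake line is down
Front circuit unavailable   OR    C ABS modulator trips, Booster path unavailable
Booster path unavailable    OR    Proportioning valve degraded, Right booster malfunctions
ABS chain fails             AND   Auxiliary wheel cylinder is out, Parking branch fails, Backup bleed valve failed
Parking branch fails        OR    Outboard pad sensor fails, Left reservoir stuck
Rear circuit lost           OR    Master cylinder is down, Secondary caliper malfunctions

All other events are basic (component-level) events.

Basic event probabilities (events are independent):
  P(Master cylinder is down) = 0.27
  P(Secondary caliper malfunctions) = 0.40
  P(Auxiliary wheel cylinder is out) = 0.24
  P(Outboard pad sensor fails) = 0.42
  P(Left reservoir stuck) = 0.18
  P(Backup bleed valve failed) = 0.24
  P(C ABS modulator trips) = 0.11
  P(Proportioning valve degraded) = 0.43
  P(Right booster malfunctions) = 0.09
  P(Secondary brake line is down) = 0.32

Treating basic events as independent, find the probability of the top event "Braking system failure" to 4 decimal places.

0.8667

P(Rear circuit lost) [OR] = 1 − (1−0.27) × (1−0.40) = 0.562000
P(Parking branch fails) [OR] = 1 − (1−0.42) × (1−0.18) = 0.524400
P(ABS chain fails) [AND] = 0.24 × 0.524400 × 0.24 = 0.030205
P(Booster path unavailable) [OR] = 1 − (1−0.43) × (1−0.09) = 0.481300
P(Front circuit unavailable) [OR] = 1 − (1−0.11) × (1−0.481300) = 0.538357
P(Braking system failure) [OR] = 1 − (1−0.562000) × (1−0.030205) × (1−0.538357) × (1−0.32) = 0.866657
Rounded to 4 decimal places: P(Braking system failure) ≈ 0.8667.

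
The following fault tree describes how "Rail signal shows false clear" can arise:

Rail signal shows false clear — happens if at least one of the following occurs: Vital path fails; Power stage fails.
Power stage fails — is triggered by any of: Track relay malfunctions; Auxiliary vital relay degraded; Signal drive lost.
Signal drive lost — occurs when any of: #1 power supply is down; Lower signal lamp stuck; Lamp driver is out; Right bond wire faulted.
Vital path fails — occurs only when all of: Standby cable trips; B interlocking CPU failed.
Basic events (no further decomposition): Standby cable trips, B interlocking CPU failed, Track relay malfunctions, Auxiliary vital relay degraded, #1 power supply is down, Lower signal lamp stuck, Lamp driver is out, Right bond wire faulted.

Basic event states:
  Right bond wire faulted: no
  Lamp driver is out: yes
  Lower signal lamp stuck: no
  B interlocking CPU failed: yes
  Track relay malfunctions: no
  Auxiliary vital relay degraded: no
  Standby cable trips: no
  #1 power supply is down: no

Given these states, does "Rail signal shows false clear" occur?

Vital path fails [AND]: Standby cable trips=not, B interlocking CPU failed=occurs → not all inputs occur → does not occur.
Signal drive lost [OR]: #1 power supply is down=not, Lower signal lamp stuck=not, Lamp driver is out=occurs, Right bond wire faulted=not → at least one input occurs → occurs.
Power stage fails [OR]: Track relay malfunctions=not, Auxiliary vital relay degraded=not, Signal drive lost=occurs → at least one input occurs → occurs.
Rail signal shows false clear [OR]: Vital path fails=not, Power stage fails=occurs → at least one input occurs → occurs.

Yes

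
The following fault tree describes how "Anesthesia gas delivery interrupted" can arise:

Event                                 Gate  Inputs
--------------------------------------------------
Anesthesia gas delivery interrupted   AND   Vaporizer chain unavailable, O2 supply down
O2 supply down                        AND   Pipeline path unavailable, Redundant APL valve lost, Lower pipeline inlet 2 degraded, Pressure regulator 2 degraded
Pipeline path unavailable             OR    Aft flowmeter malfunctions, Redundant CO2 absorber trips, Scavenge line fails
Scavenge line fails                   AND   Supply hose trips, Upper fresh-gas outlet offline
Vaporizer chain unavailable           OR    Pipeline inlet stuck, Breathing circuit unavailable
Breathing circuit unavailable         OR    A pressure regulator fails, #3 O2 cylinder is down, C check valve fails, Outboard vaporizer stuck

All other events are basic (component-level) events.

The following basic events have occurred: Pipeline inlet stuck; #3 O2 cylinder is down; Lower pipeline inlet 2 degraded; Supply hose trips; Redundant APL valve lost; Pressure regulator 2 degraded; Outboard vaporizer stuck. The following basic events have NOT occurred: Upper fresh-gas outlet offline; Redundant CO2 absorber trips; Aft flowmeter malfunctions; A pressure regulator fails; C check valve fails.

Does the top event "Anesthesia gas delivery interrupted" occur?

Breathing circuit unavailable [OR]: A pressure regulator fails=not, #3 O2 cylinder is down=occurs, C check valve fails=not, Outboard vaporizer stuck=occurs → at least one input occurs → occurs.
Vaporizer chain unavailable [OR]: Pipeline inlet stuck=occurs, Breathing circuit unavailable=occurs → at least one input occurs → occurs.
Scavenge line fails [AND]: Supply hose trips=occurs, Upper fresh-gas outlet offline=not → not all inputs occur → does not occur.
Pipeline path unavailable [OR]: Aft flowmeter malfunctions=not, Redundant CO2 absorber trips=not, Scavenge line fails=not → no input occurs → does not occur.
O2 supply down [AND]: Pipeline path unavailable=not, Redundant APL valve lost=occurs, Lower pipeline inlet 2 degraded=occurs, Pressure regulator 2 degraded=occurs → not all inputs occur → does not occur.
Anesthesia gas delivery interrupted [AND]: Vaporizer chain unavailable=occurs, O2 supply down=not → not all inputs occur → does not occur.

No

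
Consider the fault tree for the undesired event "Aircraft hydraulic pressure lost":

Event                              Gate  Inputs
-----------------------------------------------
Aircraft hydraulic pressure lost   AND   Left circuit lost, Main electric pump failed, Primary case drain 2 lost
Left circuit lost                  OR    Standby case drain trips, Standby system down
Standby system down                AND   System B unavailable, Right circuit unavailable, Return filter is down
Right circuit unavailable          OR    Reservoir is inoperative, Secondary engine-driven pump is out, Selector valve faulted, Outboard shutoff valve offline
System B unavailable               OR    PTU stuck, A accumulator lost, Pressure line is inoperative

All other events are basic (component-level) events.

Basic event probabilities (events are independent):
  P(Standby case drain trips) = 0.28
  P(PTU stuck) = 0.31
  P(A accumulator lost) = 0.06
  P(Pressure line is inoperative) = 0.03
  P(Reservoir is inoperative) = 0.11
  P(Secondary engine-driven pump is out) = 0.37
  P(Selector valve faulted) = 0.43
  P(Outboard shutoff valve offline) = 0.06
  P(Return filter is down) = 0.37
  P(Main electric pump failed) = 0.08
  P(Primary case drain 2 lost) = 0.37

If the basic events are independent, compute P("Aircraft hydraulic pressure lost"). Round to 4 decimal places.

0.0103

P(System B unavailable) [OR] = 1 − (1−0.31) × (1−0.06) × (1−0.03) = 0.370858
P(Right circuit unavailable) [OR] = 1 − (1−0.11) × (1−0.37) × (1−0.43) × (1−0.06) = 0.699577
P(Standby system down) [AND] = 0.370858 × 0.699577 × 0.37 = 0.095994
P(Left circuit lost) [OR] = 1 − (1−0.28) × (1−0.095994) = 0.349116
P(Aircraft hydraulic pressure lost) [AND] = 0.349116 × 0.08 × 0.37 = 0.010334
Rounded to 4 decimal places: P(Aircraft hydraulic pressure lost) ≈ 0.0103.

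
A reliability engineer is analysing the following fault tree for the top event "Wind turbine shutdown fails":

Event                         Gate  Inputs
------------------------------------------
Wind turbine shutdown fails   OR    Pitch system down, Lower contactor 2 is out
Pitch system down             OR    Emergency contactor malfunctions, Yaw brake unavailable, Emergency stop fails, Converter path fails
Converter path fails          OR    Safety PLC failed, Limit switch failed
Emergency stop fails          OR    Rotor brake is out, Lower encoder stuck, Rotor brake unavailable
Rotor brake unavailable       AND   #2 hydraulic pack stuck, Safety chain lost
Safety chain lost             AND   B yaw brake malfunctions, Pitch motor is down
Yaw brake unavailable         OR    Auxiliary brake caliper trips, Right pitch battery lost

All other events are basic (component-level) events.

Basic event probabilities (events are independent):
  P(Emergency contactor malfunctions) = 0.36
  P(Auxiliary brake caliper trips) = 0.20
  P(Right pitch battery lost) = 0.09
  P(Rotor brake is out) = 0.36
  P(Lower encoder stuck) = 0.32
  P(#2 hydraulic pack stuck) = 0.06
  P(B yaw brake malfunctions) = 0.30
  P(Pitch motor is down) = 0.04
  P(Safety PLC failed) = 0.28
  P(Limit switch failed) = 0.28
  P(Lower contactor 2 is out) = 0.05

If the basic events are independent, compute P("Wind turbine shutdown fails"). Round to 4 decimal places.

P(Yaw brake unavailable) [OR] = 1 − (1−0.20) × (1−0.09) = 0.272000
P(Safety chain lost) [AND] = 0.30 × 0.04 = 0.012000
P(Rotor brake unavailable) [AND] = 0.06 × 0.012000 = 0.000720
P(Emergency stop fails) [OR] = 1 − (1−0.36) × (1−0.32) × (1−0.000720) = 0.565113
P(Converter path fails) [OR] = 1 − (1−0.28) × (1−0.28) = 0.481600
P(Pitch system down) [OR] = 1 − (1−0.36) × (1−0.272000) × (1−0.565113) × (1−0.481600) = 0.894960
P(Wind turbine shutdown fails) [OR] = 1 − (1−0.894960) × (1−0.05) = 0.900212
Rounded to 4 decimal places: P(Wind turbine shutdown fails) ≈ 0.9002.

0.9002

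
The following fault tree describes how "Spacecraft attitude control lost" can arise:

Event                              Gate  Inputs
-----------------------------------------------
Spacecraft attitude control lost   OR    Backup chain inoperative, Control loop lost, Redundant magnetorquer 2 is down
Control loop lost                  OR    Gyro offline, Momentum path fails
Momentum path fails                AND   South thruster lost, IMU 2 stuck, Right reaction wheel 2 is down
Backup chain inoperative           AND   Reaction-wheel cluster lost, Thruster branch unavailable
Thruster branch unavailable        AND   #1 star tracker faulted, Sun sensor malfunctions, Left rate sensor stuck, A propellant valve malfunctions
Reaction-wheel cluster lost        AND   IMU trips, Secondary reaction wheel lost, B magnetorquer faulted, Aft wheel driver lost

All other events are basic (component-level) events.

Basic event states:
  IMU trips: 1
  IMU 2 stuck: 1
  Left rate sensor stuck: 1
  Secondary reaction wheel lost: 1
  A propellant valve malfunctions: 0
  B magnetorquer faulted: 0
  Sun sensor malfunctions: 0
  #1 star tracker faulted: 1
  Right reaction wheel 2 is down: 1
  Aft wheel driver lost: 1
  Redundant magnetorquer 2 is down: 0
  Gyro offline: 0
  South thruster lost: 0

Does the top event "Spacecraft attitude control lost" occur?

Reaction-wheel cluster lost [AND]: IMU trips=occurs, Secondary reaction wheel lost=occurs, B magnetorquer faulted=not, Aft wheel driver lost=occurs → not all inputs occur → does not occur.
Thruster branch unavailable [AND]: #1 star tracker faulted=occurs, Sun sensor malfunctions=not, Left rate sensor stuck=occurs, A propellant valve malfunctions=not → not all inputs occur → does not occur.
Backup chain inoperative [AND]: Reaction-wheel cluster lost=not, Thruster branch unavailable=not → not all inputs occur → does not occur.
Momentum path fails [AND]: South thruster lost=not, IMU 2 stuck=occurs, Right reaction wheel 2 is down=occurs → not all inputs occur → does not occur.
Control loop lost [OR]: Gyro offline=not, Momentum path fails=not → no input occurs → does not occur.
Spacecraft attitude control lost [OR]: Backup chain inoperative=not, Control loop lost=not, Redundant magnetorquer 2 is down=not → no input occurs → does not occur.

No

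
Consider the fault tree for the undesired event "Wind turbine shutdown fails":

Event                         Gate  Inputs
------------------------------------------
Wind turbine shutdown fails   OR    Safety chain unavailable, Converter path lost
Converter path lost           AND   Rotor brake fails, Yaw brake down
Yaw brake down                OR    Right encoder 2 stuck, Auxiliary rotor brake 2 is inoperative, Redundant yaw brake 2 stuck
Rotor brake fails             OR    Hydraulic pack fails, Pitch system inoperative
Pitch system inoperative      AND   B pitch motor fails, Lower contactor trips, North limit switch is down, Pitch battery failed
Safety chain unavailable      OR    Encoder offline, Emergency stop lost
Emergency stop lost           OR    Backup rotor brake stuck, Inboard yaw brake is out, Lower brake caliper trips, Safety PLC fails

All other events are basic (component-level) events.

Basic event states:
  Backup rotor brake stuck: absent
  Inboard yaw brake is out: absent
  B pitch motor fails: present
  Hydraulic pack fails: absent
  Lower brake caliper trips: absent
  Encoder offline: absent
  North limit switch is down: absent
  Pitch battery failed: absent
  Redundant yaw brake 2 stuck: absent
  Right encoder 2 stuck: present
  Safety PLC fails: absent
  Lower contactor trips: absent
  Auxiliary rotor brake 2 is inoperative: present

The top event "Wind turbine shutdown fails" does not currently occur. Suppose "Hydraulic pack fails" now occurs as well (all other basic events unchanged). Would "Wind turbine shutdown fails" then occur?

Counterfactual: set "Hydraulic pack fails" to occurred.
Emergency stop lost [OR]: Backup rotor brake stuck=not, Inboard yaw brake is out=not, Lower brake caliper trips=not, Safety PLC fails=not → no input occurs → does not occur.
Safety chain unavailable [OR]: Encoder offline=not, Emergency stop lost=not → no input occurs → does not occur.
Pitch system inoperative [AND]: B pitch motor fails=occurs, Lower contactor trips=not, North limit switch is down=not, Pitch battery failed=not → not all inputs occur → does not occur.
Rotor brake fails [OR]: Hydraulic pack fails=occurs, Pitch system inoperative=not → at least one input occurs → occurs.
Yaw brake down [OR]: Right encoder 2 stuck=occurs, Auxiliary rotor brake 2 is inoperative=occurs, Redundant yaw brake 2 stuck=not → at least one input occurs → occurs.
Converter path lost [AND]: Rotor brake fails=occurs, Yaw brake down=occurs → all inputs occur → occurs.
Wind turbine shutdown fails [OR]: Safety chain unavailable=not, Converter path lost=occurs → at least one input occurs → occurs.

Yes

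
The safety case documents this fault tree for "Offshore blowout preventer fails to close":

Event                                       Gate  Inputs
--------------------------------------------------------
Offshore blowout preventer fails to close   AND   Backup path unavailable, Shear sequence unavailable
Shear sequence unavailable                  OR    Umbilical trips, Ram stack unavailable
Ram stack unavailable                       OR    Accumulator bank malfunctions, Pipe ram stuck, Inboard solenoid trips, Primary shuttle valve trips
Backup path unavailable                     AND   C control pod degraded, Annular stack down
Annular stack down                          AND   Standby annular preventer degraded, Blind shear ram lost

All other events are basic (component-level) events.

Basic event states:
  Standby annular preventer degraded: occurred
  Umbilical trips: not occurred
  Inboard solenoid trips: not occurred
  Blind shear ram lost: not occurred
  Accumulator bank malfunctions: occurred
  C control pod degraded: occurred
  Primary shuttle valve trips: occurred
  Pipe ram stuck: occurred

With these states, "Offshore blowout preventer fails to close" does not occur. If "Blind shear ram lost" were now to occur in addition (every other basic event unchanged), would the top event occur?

Yes

Counterfactual: set "Blind shear ram lost" to occurred.
Annular stack down [AND]: Standby annular preventer degraded=occurs, Blind shear ram lost=occurs → all inputs occur → occurs.
Backup path unavailable [AND]: C control pod degraded=occurs, Annular stack down=occurs → all inputs occur → occurs.
Ram stack unavailable [OR]: Accumulator bank malfunctions=occurs, Pipe ram stuck=occurs, Inboard solenoid trips=not, Primary shuttle valve trips=occurs → at least one input occurs → occurs.
Shear sequence unavailable [OR]: Umbilical trips=not, Ram stack unavailable=occurs → at least one input occurs → occurs.
Offshore blowout preventer fails to close [AND]: Backup path unavailable=occurs, Shear sequence unavailable=occurs → all inputs occur → occurs.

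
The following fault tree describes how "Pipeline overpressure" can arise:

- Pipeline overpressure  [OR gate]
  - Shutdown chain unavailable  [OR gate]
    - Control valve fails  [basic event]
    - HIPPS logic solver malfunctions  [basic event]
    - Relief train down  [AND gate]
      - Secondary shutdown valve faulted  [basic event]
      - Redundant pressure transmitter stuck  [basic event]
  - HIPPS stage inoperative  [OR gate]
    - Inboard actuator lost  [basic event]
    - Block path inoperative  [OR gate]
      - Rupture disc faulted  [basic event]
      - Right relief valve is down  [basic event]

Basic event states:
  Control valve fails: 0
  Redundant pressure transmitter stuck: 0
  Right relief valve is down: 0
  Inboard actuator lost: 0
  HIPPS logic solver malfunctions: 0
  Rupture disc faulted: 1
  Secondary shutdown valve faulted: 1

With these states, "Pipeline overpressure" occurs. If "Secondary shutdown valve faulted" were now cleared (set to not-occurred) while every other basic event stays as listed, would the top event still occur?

Yes

Counterfactual: set "Secondary shutdown valve faulted" to not occurred.
Relief train down [AND]: Secondary shutdown valve faulted=not, Redundant pressure transmitter stuck=not → not all inputs occur → does not occur.
Shutdown chain unavailable [OR]: Control valve fails=not, HIPPS logic solver malfunctions=not, Relief train down=not → no input occurs → does not occur.
Block path inoperative [OR]: Rupture disc faulted=occurs, Right relief valve is down=not → at least one input occurs → occurs.
HIPPS stage inoperative [OR]: Inboard actuator lost=not, Block path inoperative=occurs → at least one input occurs → occurs.
Pipeline overpressure [OR]: Shutdown chain unavailable=not, HIPPS stage inoperative=occurs → at least one input occurs → occurs.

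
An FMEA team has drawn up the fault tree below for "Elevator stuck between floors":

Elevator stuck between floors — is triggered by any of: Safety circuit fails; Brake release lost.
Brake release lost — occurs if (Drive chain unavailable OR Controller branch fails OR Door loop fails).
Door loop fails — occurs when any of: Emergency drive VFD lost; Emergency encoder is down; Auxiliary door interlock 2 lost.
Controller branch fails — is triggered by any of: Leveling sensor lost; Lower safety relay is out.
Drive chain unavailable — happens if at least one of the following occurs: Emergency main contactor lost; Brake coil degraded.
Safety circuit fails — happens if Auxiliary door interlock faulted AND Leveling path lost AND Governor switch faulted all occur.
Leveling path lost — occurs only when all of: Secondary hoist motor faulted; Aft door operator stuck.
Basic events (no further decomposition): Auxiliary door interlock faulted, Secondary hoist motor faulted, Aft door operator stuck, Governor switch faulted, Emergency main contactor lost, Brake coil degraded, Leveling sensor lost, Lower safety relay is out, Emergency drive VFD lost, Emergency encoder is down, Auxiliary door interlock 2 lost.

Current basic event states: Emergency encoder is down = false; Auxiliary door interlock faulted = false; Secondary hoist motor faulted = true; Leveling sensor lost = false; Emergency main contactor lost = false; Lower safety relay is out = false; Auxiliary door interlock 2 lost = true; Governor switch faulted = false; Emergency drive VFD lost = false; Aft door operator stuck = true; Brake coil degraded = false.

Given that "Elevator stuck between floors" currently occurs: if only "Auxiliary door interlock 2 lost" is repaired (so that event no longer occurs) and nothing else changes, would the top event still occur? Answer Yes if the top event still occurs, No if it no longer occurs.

No

Counterfactual: set "Auxiliary door interlock 2 lost" to not occurred.
Leveling path lost [AND]: Secondary hoist motor faulted=occurs, Aft door operator stuck=occurs → all inputs occur → occurs.
Safety circuit fails [AND]: Auxiliary door interlock faulted=not, Leveling path lost=occurs, Governor switch faulted=not → not all inputs occur → does not occur.
Drive chain unavailable [OR]: Emergency main contactor lost=not, Brake coil degraded=not → no input occurs → does not occur.
Controller branch fails [OR]: Leveling sensor lost=not, Lower safety relay is out=not → no input occurs → does not occur.
Door loop fails [OR]: Emergency drive VFD lost=not, Emergency encoder is down=not, Auxiliary door interlock 2 lost=not → no input occurs → does not occur.
Brake release lost [OR]: Drive chain unavailable=not, Controller branch fails=not, Door loop fails=not → no input occurs → does not occur.
Elevator stuck between floors [OR]: Safety circuit fails=not, Brake release lost=not → no input occurs → does not occur.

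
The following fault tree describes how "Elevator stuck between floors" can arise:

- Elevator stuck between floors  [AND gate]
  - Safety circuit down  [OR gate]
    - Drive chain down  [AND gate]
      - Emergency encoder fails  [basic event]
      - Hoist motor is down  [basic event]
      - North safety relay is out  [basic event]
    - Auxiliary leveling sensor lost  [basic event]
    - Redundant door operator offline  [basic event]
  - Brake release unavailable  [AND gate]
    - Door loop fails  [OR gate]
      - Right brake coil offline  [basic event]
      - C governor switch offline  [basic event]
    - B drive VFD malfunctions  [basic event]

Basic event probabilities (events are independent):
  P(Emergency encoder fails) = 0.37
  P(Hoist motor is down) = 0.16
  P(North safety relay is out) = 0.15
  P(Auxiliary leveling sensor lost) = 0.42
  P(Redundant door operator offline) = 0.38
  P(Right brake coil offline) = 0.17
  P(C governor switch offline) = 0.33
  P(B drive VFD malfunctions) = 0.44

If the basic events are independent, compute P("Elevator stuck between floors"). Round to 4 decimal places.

0.1257

P(Drive chain down) [AND] = 0.37 × 0.16 × 0.15 = 0.008880
P(Safety circuit down) [OR] = 1 − (1−0.008880) × (1−0.42) × (1−0.38) = 0.643593
P(Door loop fails) [OR] = 1 − (1−0.17) × (1−0.33) = 0.443900
P(Brake release unavailable) [AND] = 0.443900 × 0.44 = 0.195316
P(Elevator stuck between floors) [AND] = 0.643593 × 0.195316 = 0.125704
Rounded to 4 decimal places: P(Elevator stuck between floors) ≈ 0.1257.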